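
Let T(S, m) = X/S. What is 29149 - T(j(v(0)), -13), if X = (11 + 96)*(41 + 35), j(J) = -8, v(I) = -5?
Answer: 60331/2 ≈ 30166.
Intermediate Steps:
X = 8132 (X = 107*76 = 8132)
T(S, m) = 8132/S
29149 - T(j(v(0)), -13) = 29149 - 8132/(-8) = 29149 - 8132*(-1)/8 = 29149 - 1*(-2033/2) = 29149 + 2033/2 = 60331/2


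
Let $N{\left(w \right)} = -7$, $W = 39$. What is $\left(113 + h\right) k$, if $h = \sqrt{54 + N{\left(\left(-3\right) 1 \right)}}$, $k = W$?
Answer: $4407 + 39 \sqrt{47} \approx 4674.4$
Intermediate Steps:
$k = 39$
$h = \sqrt{47}$ ($h = \sqrt{54 - 7} = \sqrt{47} \approx 6.8557$)
$\left(113 + h\right) k = \left(113 + \sqrt{47}\right) 39 = 4407 + 39 \sqrt{47}$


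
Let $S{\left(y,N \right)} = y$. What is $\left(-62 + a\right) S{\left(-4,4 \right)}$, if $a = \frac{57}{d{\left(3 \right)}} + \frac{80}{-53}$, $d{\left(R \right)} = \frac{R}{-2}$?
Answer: $\frac{21520}{53} \approx 406.04$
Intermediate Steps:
$d{\left(R \right)} = - \frac{R}{2}$ ($d{\left(R \right)} = R \left(- \frac{1}{2}\right) = - \frac{R}{2}$)
$a = - \frac{2094}{53}$ ($a = \frac{57}{\left(- \frac{1}{2}\right) 3} + \frac{80}{-53} = \frac{57}{- \frac{3}{2}} + 80 \left(- \frac{1}{53}\right) = 57 \left(- \frac{2}{3}\right) - \frac{80}{53} = -38 - \frac{80}{53} = - \frac{2094}{53} \approx -39.509$)
$\left(-62 + a\right) S{\left(-4,4 \right)} = \left(-62 - \frac{2094}{53}\right) \left(-4\right) = \left(- \frac{5380}{53}\right) \left(-4\right) = \frac{21520}{53}$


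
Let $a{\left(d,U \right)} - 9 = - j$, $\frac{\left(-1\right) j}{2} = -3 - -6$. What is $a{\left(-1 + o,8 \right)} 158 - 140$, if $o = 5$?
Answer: $2230$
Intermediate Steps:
$j = -6$ ($j = - 2 \left(-3 - -6\right) = - 2 \left(-3 + 6\right) = \left(-2\right) 3 = -6$)
$a{\left(d,U \right)} = 15$ ($a{\left(d,U \right)} = 9 - -6 = 9 + 6 = 15$)
$a{\left(-1 + o,8 \right)} 158 - 140 = 15 \cdot 158 - 140 = 2370 - 140 = 2230$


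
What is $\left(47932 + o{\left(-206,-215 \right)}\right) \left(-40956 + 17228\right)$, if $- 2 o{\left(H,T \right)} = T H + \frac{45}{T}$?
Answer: $- \frac{26310686024}{43} \approx -6.1188 \cdot 10^{8}$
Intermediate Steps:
$o{\left(H,T \right)} = - \frac{45}{2 T} - \frac{H T}{2}$ ($o{\left(H,T \right)} = - \frac{T H + \frac{45}{T}}{2} = - \frac{H T + \frac{45}{T}}{2} = - \frac{\frac{45}{T} + H T}{2} = - \frac{45}{2 T} - \frac{H T}{2}$)
$\left(47932 + o{\left(-206,-215 \right)}\right) \left(-40956 + 17228\right) = \left(47932 + \frac{-45 - - 206 \left(-215\right)^{2}}{2 \left(-215\right)}\right) \left(-40956 + 17228\right) = \left(47932 + \frac{1}{2} \left(- \frac{1}{215}\right) \left(-45 - \left(-206\right) 46225\right)\right) \left(-23728\right) = \left(47932 + \frac{1}{2} \left(- \frac{1}{215}\right) \left(-45 + 9522350\right)\right) \left(-23728\right) = \left(47932 + \frac{1}{2} \left(- \frac{1}{215}\right) 9522305\right) \left(-23728\right) = \left(47932 - \frac{1904461}{86}\right) \left(-23728\right) = \frac{2217691}{86} \left(-23728\right) = - \frac{26310686024}{43}$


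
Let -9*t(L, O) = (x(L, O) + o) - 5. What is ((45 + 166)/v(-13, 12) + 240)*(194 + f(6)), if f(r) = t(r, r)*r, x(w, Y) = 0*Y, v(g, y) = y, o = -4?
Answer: 154550/3 ≈ 51517.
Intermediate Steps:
x(w, Y) = 0
t(L, O) = 1 (t(L, O) = -((0 - 4) - 5)/9 = -(-4 - 5)/9 = -1/9*(-9) = 1)
f(r) = r (f(r) = 1*r = r)
((45 + 166)/v(-13, 12) + 240)*(194 + f(6)) = ((45 + 166)/12 + 240)*(194 + 6) = (211*(1/12) + 240)*200 = (211/12 + 240)*200 = (3091/12)*200 = 154550/3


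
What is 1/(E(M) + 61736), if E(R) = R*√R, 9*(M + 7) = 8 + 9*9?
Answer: 5625693/347307780851 - 351*√26/1389231123404 ≈ 1.6197e-5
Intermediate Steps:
M = 26/9 (M = -7 + (8 + 9*9)/9 = -7 + (8 + 81)/9 = -7 + (⅑)*89 = -7 + 89/9 = 26/9 ≈ 2.8889)
E(R) = R^(3/2)
1/(E(M) + 61736) = 1/((26/9)^(3/2) + 61736) = 1/(26*√26/27 + 61736) = 1/(61736 + 26*√26/27)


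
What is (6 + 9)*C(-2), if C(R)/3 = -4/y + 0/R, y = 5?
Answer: -36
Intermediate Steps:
C(R) = -12/5 (C(R) = 3*(-4/5 + 0/R) = 3*(-4*⅕ + 0) = 3*(-⅘ + 0) = 3*(-⅘) = -12/5)
(6 + 9)*C(-2) = (6 + 9)*(-12/5) = 15*(-12/5) = -36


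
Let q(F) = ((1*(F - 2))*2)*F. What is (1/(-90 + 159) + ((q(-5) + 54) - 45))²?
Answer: 29724304/4761 ≈ 6243.3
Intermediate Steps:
q(F) = F*(-4 + 2*F) (q(F) = ((1*(-2 + F))*2)*F = ((-2 + F)*2)*F = (-4 + 2*F)*F = F*(-4 + 2*F))
(1/(-90 + 159) + ((q(-5) + 54) - 45))² = (1/(-90 + 159) + ((2*(-5)*(-2 - 5) + 54) - 45))² = (1/69 + ((2*(-5)*(-7) + 54) - 45))² = (1/69 + ((70 + 54) - 45))² = (1/69 + (124 - 45))² = (1/69 + 79)² = (5452/69)² = 29724304/4761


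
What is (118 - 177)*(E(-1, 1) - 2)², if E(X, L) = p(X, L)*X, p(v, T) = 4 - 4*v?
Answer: -5900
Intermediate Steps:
E(X, L) = X*(4 - 4*X) (E(X, L) = (4 - 4*X)*X = X*(4 - 4*X))
(118 - 177)*(E(-1, 1) - 2)² = (118 - 177)*(4*(-1)*(1 - 1*(-1)) - 2)² = -59*(4*(-1)*(1 + 1) - 2)² = -59*(4*(-1)*2 - 2)² = -59*(-8 - 2)² = -59*(-10)² = -59*100 = -5900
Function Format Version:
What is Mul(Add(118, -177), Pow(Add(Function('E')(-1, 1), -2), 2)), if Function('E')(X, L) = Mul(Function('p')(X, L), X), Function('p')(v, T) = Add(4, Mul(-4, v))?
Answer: -5900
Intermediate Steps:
Function('E')(X, L) = Mul(X, Add(4, Mul(-4, X))) (Function('E')(X, L) = Mul(Add(4, Mul(-4, X)), X) = Mul(X, Add(4, Mul(-4, X))))
Mul(Add(118, -177), Pow(Add(Function('E')(-1, 1), -2), 2)) = Mul(Add(118, -177), Pow(Add(Mul(4, -1, Add(1, Mul(-1, -1))), -2), 2)) = Mul(-59, Pow(Add(Mul(4, -1, Add(1, 1)), -2), 2)) = Mul(-59, Pow(Add(Mul(4, -1, 2), -2), 2)) = Mul(-59, Pow(Add(-8, -2), 2)) = Mul(-59, Pow(-10, 2)) = Mul(-59, 100) = -5900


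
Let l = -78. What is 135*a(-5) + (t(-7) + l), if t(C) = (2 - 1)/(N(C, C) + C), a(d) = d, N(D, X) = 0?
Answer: -5272/7 ≈ -753.14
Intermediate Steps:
t(C) = 1/C (t(C) = (2 - 1)/(0 + C) = 1/C)
135*a(-5) + (t(-7) + l) = 135*(-5) + (1/(-7) - 78) = -675 + (-1/7 - 78) = -675 - 547/7 = -5272/7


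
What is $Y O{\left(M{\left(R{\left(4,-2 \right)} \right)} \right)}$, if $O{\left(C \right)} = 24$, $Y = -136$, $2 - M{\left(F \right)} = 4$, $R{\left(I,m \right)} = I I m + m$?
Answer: $-3264$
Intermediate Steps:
$R{\left(I,m \right)} = m + m I^{2}$ ($R{\left(I,m \right)} = I^{2} m + m = m I^{2} + m = m + m I^{2}$)
$M{\left(F \right)} = -2$ ($M{\left(F \right)} = 2 - 4 = -2$)
$Y O{\left(M{\left(R{\left(4,-2 \right)} \right)} \right)} = \left(-136\right) 24 = -3264$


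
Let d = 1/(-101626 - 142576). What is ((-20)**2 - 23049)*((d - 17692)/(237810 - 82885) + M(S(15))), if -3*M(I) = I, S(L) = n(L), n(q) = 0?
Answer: 19570646601693/7566598970 ≈ 2586.5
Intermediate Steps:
d = -1/244202 (d = 1/(-244202) = -1/244202 ≈ -4.0950e-6)
S(L) = 0
M(I) = -I/3
((-20)**2 - 23049)*((d - 17692)/(237810 - 82885) + M(S(15))) = ((-20)**2 - 23049)*((-1/244202 - 17692)/(237810 - 82885) - 1/3*0) = (400 - 23049)*(-4320421785/244202/154925 + 0) = -22649*(-4320421785/244202*1/154925 + 0) = -22649*(-864084357/7566598970 + 0) = -22649*(-864084357/7566598970) = 19570646601693/7566598970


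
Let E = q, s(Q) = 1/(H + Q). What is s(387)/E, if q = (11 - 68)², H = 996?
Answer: 1/4493367 ≈ 2.2255e-7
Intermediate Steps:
s(Q) = 1/(996 + Q)
q = 3249 (q = (-57)² = 3249)
E = 3249
s(387)/E = 1/((996 + 387)*3249) = (1/3249)/1383 = (1/1383)*(1/3249) = 1/4493367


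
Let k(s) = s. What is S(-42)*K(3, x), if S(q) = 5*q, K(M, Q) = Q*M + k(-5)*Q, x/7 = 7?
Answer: 20580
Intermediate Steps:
x = 49 (x = 7*7 = 49)
K(M, Q) = -5*Q + M*Q (K(M, Q) = Q*M - 5*Q = M*Q - 5*Q = -5*Q + M*Q)
S(-42)*K(3, x) = (5*(-42))*(49*(-5 + 3)) = -10290*(-2) = -210*(-98) = 20580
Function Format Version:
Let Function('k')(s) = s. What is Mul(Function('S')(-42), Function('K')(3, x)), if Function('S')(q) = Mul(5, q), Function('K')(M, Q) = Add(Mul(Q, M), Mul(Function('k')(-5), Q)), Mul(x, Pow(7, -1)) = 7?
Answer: 20580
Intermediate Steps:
x = 49 (x = Mul(7, 7) = 49)
Function('K')(M, Q) = Add(Mul(-5, Q), Mul(M, Q)) (Function('K')(M, Q) = Add(Mul(Q, M), Mul(-5, Q)) = Add(Mul(M, Q), Mul(-5, Q)) = Add(Mul(-5, Q), Mul(M, Q)))
Mul(Function('S')(-42), Function('K')(3, x)) = Mul(Mul(5, -42), Mul(49, Add(-5, 3))) = Mul(-210, Mul(49, -2)) = Mul(-210, -98) = 20580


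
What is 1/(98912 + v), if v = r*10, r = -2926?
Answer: 1/69652 ≈ 1.4357e-5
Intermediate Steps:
v = -29260 (v = -2926*10 = -29260)
1/(98912 + v) = 1/(98912 - 29260) = 1/69652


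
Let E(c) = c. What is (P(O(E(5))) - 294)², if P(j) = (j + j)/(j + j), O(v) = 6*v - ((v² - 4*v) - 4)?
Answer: 85849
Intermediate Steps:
O(v) = 4 - v² + 10*v (O(v) = 6*v - (-4 + v² - 4*v) = 6*v + (4 - v² + 4*v) = 4 - v² + 10*v)
P(j) = 1 (P(j) = (2*j)/((2*j)) = (2*j)*(1/(2*j)) = 1)
(P(O(E(5))) - 294)² = (1 - 294)² = (-293)² = 85849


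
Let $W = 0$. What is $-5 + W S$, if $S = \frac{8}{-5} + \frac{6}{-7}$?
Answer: $-5$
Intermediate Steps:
$S = - \frac{86}{35}$ ($S = 8 \left(- \frac{1}{5}\right) + 6 \left(- \frac{1}{7}\right) = - \frac{8}{5} - \frac{6}{7} = - \frac{86}{35} \approx -2.4571$)
$-5 + W S = -5 + 0 \left(- \frac{86}{35}\right) = -5 + 0 = -5$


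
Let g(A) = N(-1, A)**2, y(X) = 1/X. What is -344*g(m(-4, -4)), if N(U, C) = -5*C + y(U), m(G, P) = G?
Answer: -124184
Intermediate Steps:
N(U, C) = 1/U - 5*C (N(U, C) = -5*C + 1/U = 1/U - 5*C)
g(A) = (-1 - 5*A)**2 (g(A) = (1/(-1) - 5*A)**2 = (-1 - 5*A)**2)
-344*g(m(-4, -4)) = -344*(1 + 5*(-4))**2 = -344*(1 - 20)**2 = -344*(-19)**2 = -344*361 = -124184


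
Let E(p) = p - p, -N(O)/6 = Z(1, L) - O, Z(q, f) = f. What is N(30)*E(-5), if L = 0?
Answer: 0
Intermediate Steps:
N(O) = 6*O (N(O) = -6*(0 - O) = -(-6)*O = 6*O)
E(p) = 0
N(30)*E(-5) = (6*30)*0 = 180*0 = 0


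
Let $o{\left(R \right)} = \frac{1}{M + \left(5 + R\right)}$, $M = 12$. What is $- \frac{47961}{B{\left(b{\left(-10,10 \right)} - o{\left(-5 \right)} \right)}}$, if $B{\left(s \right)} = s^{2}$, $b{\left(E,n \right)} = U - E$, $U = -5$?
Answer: $- \frac{6906384}{3481} \approx -1984.0$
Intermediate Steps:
$o{\left(R \right)} = \frac{1}{17 + R}$ ($o{\left(R \right)} = \frac{1}{12 + \left(5 + R\right)} = \frac{1}{17 + R}$)
$b{\left(E,n \right)} = -5 - E$
$- \frac{47961}{B{\left(b{\left(-10,10 \right)} - o{\left(-5 \right)} \right)}} = - \frac{47961}{\left(\left(-5 - -10\right) - \frac{1}{17 - 5}\right)^{2}} = - \frac{47961}{\left(\left(-5 + 10\right) - \frac{1}{12}\right)^{2}} = - \frac{47961}{\left(5 - \frac{1}{12}\right)^{2}} = - \frac{47961}{\left(\frac{59}{12}\right)^{2}} = - \frac{47961}{\frac{3481}{144}} = \left(-47961\right) \frac{144}{3481} = - \frac{6906384}{3481}$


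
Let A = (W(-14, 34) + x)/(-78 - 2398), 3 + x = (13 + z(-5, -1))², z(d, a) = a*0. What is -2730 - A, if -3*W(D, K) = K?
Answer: -5069494/1857 ≈ -2729.9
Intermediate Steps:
z(d, a) = 0
W(D, K) = -K/3
x = 166 (x = -3 + (13 + 0)² = -3 + 13² = -3 + 169 = 166)
A = -116/1857 (A = (-⅓*34 + 166)/(-78 - 2398) = (-34/3 + 166)/(-2476) = (464/3)*(-1/2476) = -116/1857 ≈ -0.062466)
-2730 - A = -2730 - 1*(-116/1857) = -2730 + 116/1857 = -5069494/1857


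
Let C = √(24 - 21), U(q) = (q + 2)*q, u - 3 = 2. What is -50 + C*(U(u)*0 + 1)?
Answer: -50 + √3 ≈ -48.268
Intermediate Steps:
u = 5 (u = 3 + 2 = 5)
U(q) = q*(2 + q) (U(q) = (2 + q)*q = q*(2 + q))
C = √3 ≈ 1.7320
-50 + C*(U(u)*0 + 1) = -50 + √3*((5*(2 + 5))*0 + 1) = -50 + √3*((5*7)*0 + 1) = -50 + √3*(35*0 + 1) = -50 + √3*(0 + 1) = -50 + √3*1 = -50 + √3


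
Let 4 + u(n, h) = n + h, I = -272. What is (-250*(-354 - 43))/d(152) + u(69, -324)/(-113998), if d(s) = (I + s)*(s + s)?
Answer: -565242659/207932352 ≈ -2.7184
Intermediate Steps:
d(s) = 2*s*(-272 + s) (d(s) = (-272 + s)*(s + s) = (-272 + s)*(2*s) = 2*s*(-272 + s))
u(n, h) = -4 + h + n (u(n, h) = -4 + (n + h) = -4 + (h + n) = -4 + h + n)
(-250*(-354 - 43))/d(152) + u(69, -324)/(-113998) = (-250*(-354 - 43))/((2*152*(-272 + 152))) + (-4 - 324 + 69)/(-113998) = (-250*(-397))/((2*152*(-120))) - 259*(-1/113998) = 99250/(-36480) + 259/113998 = 99250*(-1/36480) + 259/113998 = -9925/3648 + 259/113998 = -565242659/207932352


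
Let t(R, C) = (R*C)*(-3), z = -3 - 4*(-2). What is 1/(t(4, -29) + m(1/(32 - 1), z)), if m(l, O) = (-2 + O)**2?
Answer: 1/357 ≈ 0.0028011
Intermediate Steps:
z = 5 (z = -3 + 8 = 5)
t(R, C) = -3*C*R (t(R, C) = (C*R)*(-3) = -3*C*R)
1/(t(4, -29) + m(1/(32 - 1), z)) = 1/(-3*(-29)*4 + (-2 + 5)**2) = 1/(348 + 3**2) = 1/(348 + 9) = 1/357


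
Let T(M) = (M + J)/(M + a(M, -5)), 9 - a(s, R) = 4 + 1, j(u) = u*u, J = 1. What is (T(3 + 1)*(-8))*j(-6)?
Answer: -180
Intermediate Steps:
j(u) = u**2
a(s, R) = 4 (a(s, R) = 9 - (4 + 1) = 9 - 1*5 = 9 - 5 = 4)
T(M) = (1 + M)/(4 + M) (T(M) = (M + 1)/(M + 4) = (1 + M)/(4 + M))
(T(3 + 1)*(-8))*j(-6) = (((1 + (3 + 1))/(4 + (3 + 1)))*(-8))*(-6)**2 = (((1 + 4)/(4 + 4))*(-8))*36 = ((5/8)*(-8))*36 = -5*36 = -180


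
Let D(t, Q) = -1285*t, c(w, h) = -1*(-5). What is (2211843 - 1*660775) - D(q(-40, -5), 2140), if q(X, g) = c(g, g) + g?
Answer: 1551068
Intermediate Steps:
c(w, h) = 5
q(X, g) = 5 + g
(2211843 - 1*660775) - D(q(-40, -5), 2140) = (2211843 - 1*660775) - (-1285)*(5 - 5) = (2211843 - 660775) - (-1285)*0 = 1551068 - 1*0 = 1551068 + 0 = 1551068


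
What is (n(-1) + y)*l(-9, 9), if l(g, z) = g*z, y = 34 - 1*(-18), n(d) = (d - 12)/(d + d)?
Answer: -9477/2 ≈ -4738.5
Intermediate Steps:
n(d) = (-12 + d)/(2*d) (n(d) = (-12 + d)/((2*d)) = (-12 + d)*(1/(2*d)) = (-12 + d)/(2*d))
y = 52 (y = 34 + 18 = 52)
(n(-1) + y)*l(-9, 9) = ((1/2)*(-12 - 1)/(-1) + 52)*(-9*9) = ((1/2)*(-1)*(-13) + 52)*(-81) = (13/2 + 52)*(-81) = (117/2)*(-81) = -9477/2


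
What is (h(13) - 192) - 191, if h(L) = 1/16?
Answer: -6127/16 ≈ -382.94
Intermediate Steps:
h(L) = 1/16
(h(13) - 192) - 191 = (1/16 - 192) - 191 = -3071/16 - 191 = -6127/16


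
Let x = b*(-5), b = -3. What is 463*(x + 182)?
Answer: 91211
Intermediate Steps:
x = 15 (x = -3*(-5) = 15)
463*(x + 182) = 463*(15 + 182) = 463*197 = 91211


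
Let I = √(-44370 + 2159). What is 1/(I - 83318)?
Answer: -83318/6941931335 - I*√42211/6941931335 ≈ -1.2002e-5 - 2.9596e-8*I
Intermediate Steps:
I = I*√42211 (I = √(-42211) = I*√42211 ≈ 205.45*I)
1/(I - 83318) = 1/(I*√42211 - 83318) = 1/(-83318 + I*√42211)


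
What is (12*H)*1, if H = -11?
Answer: -132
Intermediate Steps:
(12*H)*1 = (12*(-11))*1 = -132*1 = -132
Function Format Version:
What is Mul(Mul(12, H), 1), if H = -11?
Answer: -132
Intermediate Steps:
Mul(Mul(12, H), 1) = Mul(Mul(12, -11), 1) = Mul(-132, 1) = -132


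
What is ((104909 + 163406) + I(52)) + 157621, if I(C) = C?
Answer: 425988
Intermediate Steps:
((104909 + 163406) + I(52)) + 157621 = ((104909 + 163406) + 52) + 157621 = (268315 + 52) + 157621 = 268367 + 157621 = 425988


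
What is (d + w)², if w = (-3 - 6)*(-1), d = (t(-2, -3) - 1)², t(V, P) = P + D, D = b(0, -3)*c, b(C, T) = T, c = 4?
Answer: 70225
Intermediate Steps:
D = -12 (D = -3*4 = -12)
t(V, P) = -12 + P (t(V, P) = P - 12 = -12 + P)
d = 256 (d = ((-12 - 3) - 1)² = (-15 - 1)² = (-16)² = 256)
w = 9 (w = -9*(-1) = 9)
(d + w)² = (256 + 9)² = 265² = 70225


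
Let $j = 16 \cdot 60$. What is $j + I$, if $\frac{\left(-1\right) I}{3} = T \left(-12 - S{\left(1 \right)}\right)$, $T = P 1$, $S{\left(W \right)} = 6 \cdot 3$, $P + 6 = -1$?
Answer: $330$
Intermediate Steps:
$P = -7$ ($P = -6 - 1 = -7$)
$S{\left(W \right)} = 18$
$T = -7$ ($T = \left(-7\right) 1 = -7$)
$I = -630$ ($I = - 3 \left(- 7 \left(-12 - 18\right)\right) = - 3 \left(\left(-7\right) \left(-30\right)\right) = \left(-3\right) 210 = -630$)
$j = 960$
$j + I = 960 - 630 = 330$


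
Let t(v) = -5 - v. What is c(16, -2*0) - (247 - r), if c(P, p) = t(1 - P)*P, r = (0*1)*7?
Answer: -87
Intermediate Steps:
r = 0 (r = 0*7 = 0)
c(P, p) = P*(-6 + P) (c(P, p) = (-5 - (1 - P))*P = (-5 + (-1 + P))*P = (-6 + P)*P = P*(-6 + P))
c(16, -2*0) - (247 - r) = 16*(-6 + 16) - (247 - 1*0) = 16*10 - (247 + 0) = 160 - 1*247 = 160 - 247 = -87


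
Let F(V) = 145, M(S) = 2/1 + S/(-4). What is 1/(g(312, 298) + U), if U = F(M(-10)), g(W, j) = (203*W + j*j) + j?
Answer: 1/152583 ≈ 6.5538e-6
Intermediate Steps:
M(S) = 2 - S/4 (M(S) = 2*1 + S*(-¼) = 2 - S/4)
g(W, j) = j + j² + 203*W (g(W, j) = (203*W + j²) + j = (j² + 203*W) + j = j + j² + 203*W)
U = 145
1/(g(312, 298) + U) = 1/((298 + 298² + 203*312) + 145) = 1/((298 + 88804 + 63336) + 145) = 1/(152438 + 145) = 1/152583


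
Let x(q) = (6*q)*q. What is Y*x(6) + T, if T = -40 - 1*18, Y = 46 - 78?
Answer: -6970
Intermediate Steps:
Y = -32
T = -58 (T = -40 - 18 = -58)
x(q) = 6*q²
Y*x(6) + T = -192*6² - 58 = -192*36 - 58 = -32*216 - 58 = -6912 - 58 = -6970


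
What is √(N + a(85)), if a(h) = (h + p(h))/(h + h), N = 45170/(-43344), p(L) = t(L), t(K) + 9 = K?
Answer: I*√8961350930/307020 ≈ 0.30833*I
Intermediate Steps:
t(K) = -9 + K
p(L) = -9 + L
N = -22585/21672 (N = 45170*(-1/43344) = -22585/21672 ≈ -1.0421)
a(h) = (-9 + 2*h)/(2*h) (a(h) = (h + (-9 + h))/(h + h) = (-9 + 2*h)/((2*h)) = (-9 + 2*h)*(1/(2*h)) = (-9 + 2*h)/(2*h))
√(N + a(85)) = √(-22585/21672 + (-9/2 + 85)/85) = √(-22585/21672 + (1/85)*(161/2)) = √(-22585/21672 + 161/170) = √(-175129/1842120) = I*√8961350930/307020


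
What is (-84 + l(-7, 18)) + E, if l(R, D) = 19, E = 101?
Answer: 36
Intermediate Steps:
(-84 + l(-7, 18)) + E = (-84 + 19) + 101 = -65 + 101 = 36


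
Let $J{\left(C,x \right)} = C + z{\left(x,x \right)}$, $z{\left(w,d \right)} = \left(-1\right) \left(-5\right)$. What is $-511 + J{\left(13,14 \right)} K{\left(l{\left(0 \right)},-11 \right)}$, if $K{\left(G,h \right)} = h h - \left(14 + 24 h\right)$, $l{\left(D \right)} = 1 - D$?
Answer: $6167$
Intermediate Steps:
$K{\left(G,h \right)} = -14 + h^{2} - 24 h$ ($K{\left(G,h \right)} = h^{2} - \left(14 + 24 h\right) = -14 + h^{2} - 24 h$)
$z{\left(w,d \right)} = 5$
$J{\left(C,x \right)} = 5 + C$ ($J{\left(C,x \right)} = C + 5 = 5 + C$)
$-511 + J{\left(13,14 \right)} K{\left(l{\left(0 \right)},-11 \right)} = -511 + \left(5 + 13\right) \left(-14 + \left(-11\right)^{2} - -264\right) = -511 + 18 \left(-14 + 121 + 264\right) = -511 + 18 \cdot 371 = -511 + 6678 = 6167$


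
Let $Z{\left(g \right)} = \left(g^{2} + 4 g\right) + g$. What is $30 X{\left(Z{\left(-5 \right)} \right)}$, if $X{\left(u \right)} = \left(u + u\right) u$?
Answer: $0$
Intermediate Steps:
$Z{\left(g \right)} = g^{2} + 5 g$
$X{\left(u \right)} = 2 u^{2}$ ($X{\left(u \right)} = 2 u u = 2 u^{2}$)
$30 X{\left(Z{\left(-5 \right)} \right)} = 30 \cdot 2 \left(- 5 \left(5 - 5\right)\right)^{2} = 30 \cdot 2 \left(\left(-5\right) 0\right)^{2} = 30 \cdot 2 \cdot 0^{2} = 30 \cdot 2 \cdot 0 = 30 \cdot 0 = 0$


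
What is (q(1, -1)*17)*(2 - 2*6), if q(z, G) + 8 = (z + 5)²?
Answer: -4760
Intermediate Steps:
q(z, G) = -8 + (5 + z)² (q(z, G) = -8 + (z + 5)² = -8 + (5 + z)²)
(q(1, -1)*17)*(2 - 2*6) = ((-8 + (5 + 1)²)*17)*(2 - 2*6) = ((-8 + 6²)*17)*(2 - 12) = ((-8 + 36)*17)*(-10) = (28*17)*(-10) = 476*(-10) = -4760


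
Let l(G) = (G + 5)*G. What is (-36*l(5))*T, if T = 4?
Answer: -7200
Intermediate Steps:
l(G) = G*(5 + G) (l(G) = (5 + G)*G = G*(5 + G))
(-36*l(5))*T = -180*(5 + 5)*4 = -180*10*4 = -36*50*4 = -1800*4 = -7200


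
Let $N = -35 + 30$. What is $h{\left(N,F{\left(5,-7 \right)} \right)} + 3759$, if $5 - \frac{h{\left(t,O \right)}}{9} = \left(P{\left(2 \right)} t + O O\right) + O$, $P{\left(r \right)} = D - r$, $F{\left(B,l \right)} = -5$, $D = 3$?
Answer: $3669$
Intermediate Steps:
$N = -5$
$P{\left(r \right)} = 3 - r$
$h{\left(t,O \right)} = 45 - 9 O - 9 t - 9 O^{2}$ ($h{\left(t,O \right)} = 45 - 9 \left(\left(\left(3 - 2\right) t + O O\right) + O\right) = 45 - 9 \left(\left(\left(3 - 2\right) t + O^{2}\right) + O\right) = 45 - 9 \left(\left(1 t + O^{2}\right) + O\right) = 45 - 9 \left(\left(t + O^{2}\right) + O\right) = 45 - 9 \left(O + t + O^{2}\right) = 45 - \left(9 O + 9 t + 9 O^{2}\right) = 45 - 9 O - 9 t - 9 O^{2}$)
$h{\left(N,F{\left(5,-7 \right)} \right)} + 3759 = \left(45 - -45 - -45 - 9 \left(-5\right)^{2}\right) + 3759 = \left(45 + 45 + 45 - 225\right) + 3759 = -90 + 3759 = 3669$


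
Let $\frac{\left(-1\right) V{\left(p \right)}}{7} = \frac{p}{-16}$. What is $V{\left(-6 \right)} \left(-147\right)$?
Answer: $\frac{3087}{8} \approx 385.88$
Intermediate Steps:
$V{\left(p \right)} = \frac{7 p}{16}$ ($V{\left(p \right)} = - 7 \frac{p}{-16} = - 7 p \left(- \frac{1}{16}\right) = - 7 \left(- \frac{p}{16}\right) = \frac{7 p}{16}$)
$V{\left(-6 \right)} \left(-147\right) = \frac{7}{16} \left(-6\right) \left(-147\right) = \left(- \frac{21}{8}\right) \left(-147\right) = \frac{3087}{8}$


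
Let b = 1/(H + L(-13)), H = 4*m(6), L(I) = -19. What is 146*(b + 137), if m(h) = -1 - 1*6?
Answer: 939948/47 ≈ 19999.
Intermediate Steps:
m(h) = -7 (m(h) = -1 - 6 = -7)
H = -28 (H = 4*(-7) = -28)
b = -1/47 (b = 1/(-28 - 19) = 1/(-47) = -1/47 ≈ -0.021277)
146*(b + 137) = 146*(-1/47 + 137) = 146*(6438/47) = 939948/47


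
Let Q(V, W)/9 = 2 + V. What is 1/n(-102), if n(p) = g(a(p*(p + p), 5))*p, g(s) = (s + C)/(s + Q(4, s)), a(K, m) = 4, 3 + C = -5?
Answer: 29/204 ≈ 0.14216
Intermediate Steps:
Q(V, W) = 18 + 9*V (Q(V, W) = 9*(2 + V) = 18 + 9*V)
C = -8 (C = -3 - 5 = -8)
g(s) = (-8 + s)/(54 + s) (g(s) = (s - 8)/(s + (18 + 9*4)) = (-8 + s)/(s + (18 + 36)) = (-8 + s)/(s + 54) = (-8 + s)/(54 + s))
n(p) = -2*p/29 (n(p) = ((-8 + 4)/(54 + 4))*p = (-4/58)*p = ((1/58)*(-4))*p = -2*p/29)
1/n(-102) = 1/(-2/29*(-102)) = 1/(204/29) = 29/204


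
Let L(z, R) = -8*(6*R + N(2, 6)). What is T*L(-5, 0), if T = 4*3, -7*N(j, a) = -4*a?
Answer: -2304/7 ≈ -329.14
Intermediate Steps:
N(j, a) = 4*a/7 (N(j, a) = -(-4)*a/7 = 4*a/7)
T = 12
L(z, R) = -192/7 - 48*R (L(z, R) = -8*(6*R + (4/7)*6) = -8*(6*R + 24/7) = -8*(24/7 + 6*R) = -192/7 - 48*R)
T*L(-5, 0) = 12*(-192/7 - 48*0) = 12*(-192/7 + 0) = 12*(-192/7) = -2304/7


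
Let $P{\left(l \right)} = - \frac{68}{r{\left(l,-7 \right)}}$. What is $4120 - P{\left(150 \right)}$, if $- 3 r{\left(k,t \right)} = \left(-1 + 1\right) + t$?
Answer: $\frac{29044}{7} \approx 4149.1$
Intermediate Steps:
$r{\left(k,t \right)} = - \frac{t}{3}$ ($r{\left(k,t \right)} = - \frac{\left(-1 + 1\right) + t}{3} = - \frac{0 + t}{3} = - \frac{t}{3}$)
$P{\left(l \right)} = - \frac{204}{7}$ ($P{\left(l \right)} = - \frac{68}{\left(- \frac{1}{3}\right) \left(-7\right)} = - \frac{68}{\frac{7}{3}} = \left(-68\right) \frac{3}{7} = - \frac{204}{7}$)
$4120 - P{\left(150 \right)} = 4120 - - \frac{204}{7} = 4120 + \frac{204}{7} = \frac{29044}{7}$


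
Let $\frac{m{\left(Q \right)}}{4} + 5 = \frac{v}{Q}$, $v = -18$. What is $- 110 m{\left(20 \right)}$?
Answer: $2596$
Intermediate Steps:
$m{\left(Q \right)} = -20 - \frac{72}{Q}$ ($m{\left(Q \right)} = -20 + 4 \left(- \frac{18}{Q}\right) = -20 - \frac{72}{Q}$)
$- 110 m{\left(20 \right)} = - 110 \left(-20 - \frac{72}{20}\right) = - 110 \left(-20 - \frac{18}{5}\right) = \left(-110\right) \left(- \frac{118}{5}\right) = 2596$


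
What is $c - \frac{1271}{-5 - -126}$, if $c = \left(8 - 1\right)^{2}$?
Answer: $\frac{4658}{121} \approx 38.496$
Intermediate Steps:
$c = 49$ ($c = 7^{2} = 49$)
$c - \frac{1271}{-5 - -126} = 49 - \frac{1271}{-5 - -126} = 49 - \frac{1271}{-5 + 126} = 49 - \frac{1271}{121} = \frac{4658}{121}$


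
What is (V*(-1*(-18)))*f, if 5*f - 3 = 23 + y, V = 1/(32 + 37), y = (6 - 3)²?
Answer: 42/23 ≈ 1.8261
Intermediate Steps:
y = 9 (y = 3² = 9)
V = 1/69 ≈ 0.014493
f = 7 (f = ⅗ + (23 + 9)/5 = ⅗ + (⅕)*32 = ⅗ + 32/5 = 7)
(V*(-1*(-18)))*f = ((-1*(-18))/69)*7 = ((1/69)*18)*7 = (6/23)*7 = 42/23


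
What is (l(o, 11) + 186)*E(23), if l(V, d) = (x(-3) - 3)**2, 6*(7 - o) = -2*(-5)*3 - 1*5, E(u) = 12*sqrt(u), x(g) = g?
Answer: 2664*sqrt(23) ≈ 12776.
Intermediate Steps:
o = 17/6 (o = 7 - (-2*(-5)*3 - 1*5)/6 = 7 - (10*3 - 5)/6 = 7 - (30 - 5)/6 = 7 - 1/6*25 = 7 - 25/6 = 17/6 ≈ 2.8333)
l(V, d) = 36 (l(V, d) = (-3 - 3)**2 = (-6)**2 = 36)
(l(o, 11) + 186)*E(23) = (36 + 186)*(12*sqrt(23)) = 222*(12*sqrt(23)) = 2664*sqrt(23)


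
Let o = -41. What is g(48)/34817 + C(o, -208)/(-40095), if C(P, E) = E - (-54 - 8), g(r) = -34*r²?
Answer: -3135798638/1395987615 ≈ -2.2463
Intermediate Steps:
C(P, E) = 62 + E (C(P, E) = E - 1*(-62) = E + 62 = 62 + E)
g(48)/34817 + C(o, -208)/(-40095) = -34*48²/34817 + (62 - 208)/(-40095) = -34*2304*(1/34817) - 146*(-1/40095) = -78336*1/34817 + 146/40095 = -78336/34817 + 146/40095 = -3135798638/1395987615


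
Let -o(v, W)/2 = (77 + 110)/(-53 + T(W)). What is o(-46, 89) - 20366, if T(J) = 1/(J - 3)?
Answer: -92775698/4557 ≈ -20359.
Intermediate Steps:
T(J) = 1/(-3 + J)
o(v, W) = -374/(-53 + 1/(-3 + W)) (o(v, W) = -2*(77 + 110)/(-53 + 1/(-3 + W)) = -374/(-53 + 1/(-3 + W)))
o(-46, 89) - 20366 = 374*(-3 + 89)/(-160 + 53*89) - 20366 = 374*86/(-160 + 4717) - 20366 = 374*86/4557 - 20366 = 374*(1/4557)*86 - 20366 = 32164/4557 - 20366 = -92775698/4557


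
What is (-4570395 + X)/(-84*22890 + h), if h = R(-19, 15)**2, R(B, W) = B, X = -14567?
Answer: 4584962/1922399 ≈ 2.3850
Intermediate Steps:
h = 361 (h = (-19)**2 = 361)
(-4570395 + X)/(-84*22890 + h) = (-4570395 - 14567)/(-84*22890 + 361) = -4584962/(-1922760 + 361) = -4584962/(-1922399) = -4584962*(-1/1922399) = 4584962/1922399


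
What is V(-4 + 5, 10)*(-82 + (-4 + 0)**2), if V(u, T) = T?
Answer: -660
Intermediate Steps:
V(-4 + 5, 10)*(-82 + (-4 + 0)**2) = 10*(-82 + (-4 + 0)**2) = 10*(-82 + (-4)**2) = 10*(-82 + 16) = 10*(-66) = -660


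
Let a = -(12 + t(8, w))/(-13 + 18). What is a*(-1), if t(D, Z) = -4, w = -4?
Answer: 8/5 ≈ 1.6000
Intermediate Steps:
a = -8/5 (a = -(12 - 4)/(-13 + 18) = -8/5 ≈ -1.6000)
a*(-1) = -8/5*(-1) = 8/5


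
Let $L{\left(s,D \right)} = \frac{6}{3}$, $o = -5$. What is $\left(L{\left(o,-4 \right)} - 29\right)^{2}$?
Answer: $729$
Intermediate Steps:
$L{\left(s,D \right)} = 2$ ($L{\left(s,D \right)} = 6 \cdot \frac{1}{3} = 2$)
$\left(L{\left(o,-4 \right)} - 29\right)^{2} = \left(2 - 29\right)^{2} = \left(-27\right)^{2} = 729$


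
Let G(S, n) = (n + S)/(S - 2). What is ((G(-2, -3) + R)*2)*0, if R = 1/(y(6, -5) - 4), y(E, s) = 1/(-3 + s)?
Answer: 0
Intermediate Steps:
G(S, n) = (S + n)/(-2 + S)
R = -8/33 (R = 1/(1/(-3 - 5) - 4) = 1/(1/(-8) - 4) = 1/(-⅛ - 4) = 1/(-33/8) = -8/33 ≈ -0.24242)
((G(-2, -3) + R)*2)*0 = (((-2 - 3)/(-2 - 2) - 8/33)*2)*0 = ((-5/(-4) - 8/33)*2)*0 = ((-¼*(-5) - 8/33)*2)*0 = ((5/4 - 8/33)*2)*0 = ((133/132)*2)*0 = (133/66)*0 = 0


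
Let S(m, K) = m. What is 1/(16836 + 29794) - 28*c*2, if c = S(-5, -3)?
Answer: 13056401/46630 ≈ 280.00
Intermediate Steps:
c = -5
1/(16836 + 29794) - 28*c*2 = 1/(16836 + 29794) - 28*(-5)*2 = 1/46630 + 140*2 = 1/46630 + 280 = 13056401/46630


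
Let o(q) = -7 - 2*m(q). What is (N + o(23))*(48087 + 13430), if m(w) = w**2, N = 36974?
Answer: 2209013953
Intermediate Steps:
o(q) = -7 - 2*q**2
(N + o(23))*(48087 + 13430) = (36974 + (-7 - 2*23**2))*(48087 + 13430) = (36974 + (-7 - 2*529))*61517 = (36974 + (-7 - 1058))*61517 = (36974 - 1065)*61517 = 35909*61517 = 2209013953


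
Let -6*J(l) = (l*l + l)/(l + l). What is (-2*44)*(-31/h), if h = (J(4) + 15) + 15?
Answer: 32736/355 ≈ 92.214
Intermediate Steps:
J(l) = -(l + l**2)/(12*l) (J(l) = -(l*l + l)/(6*(l + l)) = -(l**2 + l)/(6*(2*l)) = -(l + l**2)*1/(2*l)/6 = -(l + l**2)/(12*l))
h = 355/12 (h = ((-1/12 - 1/12*4) + 15) + 15 = ((-1/12 - 1/3) + 15) + 15 = (-5/12 + 15) + 15 = 175/12 + 15 = 355/12 ≈ 29.583)
(-2*44)*(-31/h) = (-2*44)*(-31/355/12) = -(-2728)*12/355 = -88*(-372/355) = 32736/355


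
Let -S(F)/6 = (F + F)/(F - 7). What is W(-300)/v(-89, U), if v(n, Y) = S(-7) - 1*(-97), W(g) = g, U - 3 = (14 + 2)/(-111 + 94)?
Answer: -300/91 ≈ -3.2967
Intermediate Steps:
U = 35/17 (U = 3 + (14 + 2)/(-111 + 94) = 3 + 16/(-17) = 3 + 16*(-1/17) = 3 - 16/17 = 35/17 ≈ 2.0588)
S(F) = -12*F/(-7 + F) (S(F) = -6*(F + F)/(F - 7) = -6*2*F/(-7 + F) = -12*F/(-7 + F))
v(n, Y) = 91 (v(n, Y) = -12*(-7)/(-7 - 7) - 1*(-97) = -12*(-7)/(-14) + 97 = -12*(-7)*(-1/14) + 97 = -6 + 97 = 91)
W(-300)/v(-89, U) = -300/91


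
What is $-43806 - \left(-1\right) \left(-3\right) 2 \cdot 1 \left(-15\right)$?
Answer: $-43716$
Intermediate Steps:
$-43806 - \left(-1\right) \left(-3\right) 2 \cdot 1 \left(-15\right) = -43806 - 3 \cdot 2 \left(-15\right) = -43806 - 6 \left(-15\right) = -43806 - -90 = -43806 + 90 = -43716$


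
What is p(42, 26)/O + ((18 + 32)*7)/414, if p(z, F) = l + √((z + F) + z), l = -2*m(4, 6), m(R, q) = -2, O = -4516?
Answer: 197368/233703 - √110/4516 ≈ 0.84220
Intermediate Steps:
l = 4 (l = -2*(-2) = 4)
p(z, F) = 4 + √(F + 2*z) (p(z, F) = 4 + √((z + F) + z) = 4 + √((F + z) + z) = 4 + √(F + 2*z))
p(42, 26)/O + ((18 + 32)*7)/414 = (4 + √(26 + 2*42))/(-4516) + ((18 + 32)*7)/414 = (4 + √(26 + 84))*(-1/4516) + (50*7)*(1/414) = (4 + √110)*(-1/4516) + 350*(1/414) = (-1/1129 - √110/4516) + 175/207 = 197368/233703 - √110/4516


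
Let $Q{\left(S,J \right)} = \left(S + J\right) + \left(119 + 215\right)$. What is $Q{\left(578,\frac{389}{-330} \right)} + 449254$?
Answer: $\frac{148554391}{330} \approx 4.5017 \cdot 10^{5}$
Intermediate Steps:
$Q{\left(S,J \right)} = 334 + J + S$ ($Q{\left(S,J \right)} = \left(J + S\right) + 334 = 334 + J + S$)
$Q{\left(578,\frac{389}{-330} \right)} + 449254 = \left(334 + \frac{389}{-330} + 578\right) + 449254 = \left(334 + 389 \left(- \frac{1}{330}\right) + 578\right) + 449254 = \left(334 - \frac{389}{330} + 578\right) + 449254 = \frac{300571}{330} + 449254 = \frac{148554391}{330}$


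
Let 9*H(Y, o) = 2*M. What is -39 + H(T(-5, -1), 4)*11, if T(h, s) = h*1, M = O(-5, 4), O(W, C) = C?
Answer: -263/9 ≈ -29.222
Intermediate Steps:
M = 4
T(h, s) = h
H(Y, o) = 8/9 (H(Y, o) = (2*4)/9 = (⅑)*8 = 8/9)
-39 + H(T(-5, -1), 4)*11 = -39 + (8/9)*11 = -39 + 88/9 = -263/9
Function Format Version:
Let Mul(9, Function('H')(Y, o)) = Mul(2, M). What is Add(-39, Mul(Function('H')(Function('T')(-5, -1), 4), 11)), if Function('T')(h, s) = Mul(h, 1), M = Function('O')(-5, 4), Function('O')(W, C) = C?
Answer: Rational(-263, 9) ≈ -29.222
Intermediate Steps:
M = 4
Function('T')(h, s) = h
Function('H')(Y, o) = Rational(8, 9) (Function('H')(Y, o) = Mul(Rational(1, 9), Mul(2, 4)) = Mul(Rational(1, 9), 8) = Rational(8, 9))
Add(-39, Mul(Function('H')(Function('T')(-5, -1), 4), 11)) = Add(-39, Mul(Rational(8, 9), 11)) = Add(-39, Rational(88, 9)) = Rational(-263, 9)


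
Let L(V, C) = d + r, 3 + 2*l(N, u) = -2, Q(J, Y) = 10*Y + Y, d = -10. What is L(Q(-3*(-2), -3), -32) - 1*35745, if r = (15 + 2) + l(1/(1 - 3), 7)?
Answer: -71481/2 ≈ -35741.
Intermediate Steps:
Q(J, Y) = 11*Y
l(N, u) = -5/2 (l(N, u) = -3/2 + (1/2)*(-2) = -3/2 - 1 = -5/2)
r = 29/2 (r = (15 + 2) - 5/2 = 17 - 5/2 = 29/2 ≈ 14.500)
L(V, C) = 9/2 (L(V, C) = -10 + 29/2 = 9/2)
L(Q(-3*(-2), -3), -32) - 1*35745 = 9/2 - 1*35745 = 9/2 - 35745 = -71481/2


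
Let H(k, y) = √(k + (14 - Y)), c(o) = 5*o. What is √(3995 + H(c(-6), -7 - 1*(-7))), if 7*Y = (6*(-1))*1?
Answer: √(195755 + 7*I*√742)/7 ≈ 63.206 + 0.030783*I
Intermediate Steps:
Y = -6/7 (Y = ((6*(-1))*1)/7 = (-6*1)/7 = (⅐)*(-6) = -6/7 ≈ -0.85714)
H(k, y) = √(104/7 + k) (H(k, y) = √(k + (14 - 1*(-6/7))) = √(k + (14 + 6/7)) = √(k + 104/7) = √(104/7 + k))
√(3995 + H(c(-6), -7 - 1*(-7))) = √(3995 + √(728 + 49*(5*(-6)))/7) = √(3995 + √(728 + 49*(-30))/7) = √(3995 + √(728 - 1470)/7) = √(3995 + √(-742)/7) = √(3995 + (I*√742)/7) = √(3995 + I*√742/7)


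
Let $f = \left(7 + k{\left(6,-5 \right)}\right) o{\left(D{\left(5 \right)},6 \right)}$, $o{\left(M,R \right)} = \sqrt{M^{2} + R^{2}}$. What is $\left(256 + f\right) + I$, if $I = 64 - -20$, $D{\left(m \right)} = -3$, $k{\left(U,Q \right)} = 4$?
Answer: $340 + 33 \sqrt{5} \approx 413.79$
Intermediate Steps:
$I = 84$ ($I = 64 + 20 = 84$)
$f = 33 \sqrt{5}$ ($f = \left(7 + 4\right) \sqrt{\left(-3\right)^{2} + 6^{2}} = 11 \sqrt{9 + 36} = 11 \sqrt{45} = 11 \cdot 3 \sqrt{5} = 33 \sqrt{5} \approx 73.79$)
$\left(256 + f\right) + I = \left(256 + 33 \sqrt{5}\right) + 84 = 340 + 33 \sqrt{5}$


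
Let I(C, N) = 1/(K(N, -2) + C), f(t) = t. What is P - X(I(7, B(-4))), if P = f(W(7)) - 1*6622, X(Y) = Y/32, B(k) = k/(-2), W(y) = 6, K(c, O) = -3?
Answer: -846849/128 ≈ -6616.0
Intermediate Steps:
B(k) = -k/2 (B(k) = k*(-1/2) = -k/2)
I(C, N) = 1/(-3 + C)
X(Y) = Y/32 (X(Y) = Y*(1/32) = Y/32)
P = -6616 (P = 6 - 1*6622 = 6 - 6622 = -6616)
P - X(I(7, B(-4))) = -6616 - 1/(32*(-3 + 7)) = -6616 - 1/(32*4) = -6616 - 1*1/128 = -6616 - 1/128 = -846849/128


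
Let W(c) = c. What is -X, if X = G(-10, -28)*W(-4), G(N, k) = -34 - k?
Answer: -24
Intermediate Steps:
X = 24 (X = (-34 - 1*(-28))*(-4) = (-34 + 28)*(-4) = -6*(-4) = 24)
-X = -1*24 = -24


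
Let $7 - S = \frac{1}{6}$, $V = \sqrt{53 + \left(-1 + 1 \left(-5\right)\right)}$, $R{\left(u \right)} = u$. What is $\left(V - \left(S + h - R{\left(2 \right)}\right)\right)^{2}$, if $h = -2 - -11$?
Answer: $\frac{8581}{36} - \frac{83 \sqrt{47}}{3} \approx 48.688$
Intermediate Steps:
$h = 9$ ($h = -2 + 11 = 9$)
$V = \sqrt{47}$ ($V = \sqrt{53 - 6} = \sqrt{47} \approx 6.8557$)
$S = \frac{41}{6}$ ($S = 7 - \frac{1}{6} = \frac{41}{6} \approx 6.8333$)
$\left(V - \left(S + h - R{\left(2 \right)}\right)\right)^{2} = \left(\sqrt{47} + \left(\left(2 - 9\right) - \frac{41}{6}\right)\right)^{2} = \left(\sqrt{47} - \frac{83}{6}\right)^{2} = \left(- \frac{83}{6} + \sqrt{47}\right)^{2}$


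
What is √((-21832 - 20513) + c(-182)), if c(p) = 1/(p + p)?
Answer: I*√1402635871/182 ≈ 205.78*I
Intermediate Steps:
c(p) = 1/(2*p)
√((-21832 - 20513) + c(-182)) = √((-21832 - 20513) + (½)/(-182)) = √(-42345 + (½)*(-1/182)) = √(-42345 - 1/364) = √(-15413581/364) = I*√1402635871/182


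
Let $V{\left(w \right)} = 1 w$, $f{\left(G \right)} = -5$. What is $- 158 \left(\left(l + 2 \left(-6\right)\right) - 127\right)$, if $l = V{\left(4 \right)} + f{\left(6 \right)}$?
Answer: $22120$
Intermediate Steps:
$V{\left(w \right)} = w$
$l = -1$ ($l = 4 - 5 = -1$)
$- 158 \left(\left(l + 2 \left(-6\right)\right) - 127\right) = - 158 \left(\left(-1 + 2 \left(-6\right)\right) - 127\right) = - 158 \left(\left(-1 - 12\right) - 127\right) = - 158 \left(-13 - 127\right) = \left(-158\right) \left(-140\right) = 22120$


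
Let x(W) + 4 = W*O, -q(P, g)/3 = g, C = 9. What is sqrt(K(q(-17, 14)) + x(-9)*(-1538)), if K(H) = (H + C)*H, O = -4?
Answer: I*sqrt(47830) ≈ 218.7*I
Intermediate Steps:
q(P, g) = -3*g
x(W) = -4 - 4*W (x(W) = -4 + W*(-4) = -4 - 4*W)
K(H) = H*(9 + H) (K(H) = (H + 9)*H = (9 + H)*H = H*(9 + H))
sqrt(K(q(-17, 14)) + x(-9)*(-1538)) = sqrt((-3*14)*(9 - 3*14) + (-4 - 4*(-9))*(-1538)) = sqrt(-42*(9 - 42) + (-4 + 36)*(-1538)) = sqrt(-42*(-33) + 32*(-1538)) = sqrt(1386 - 49216) = sqrt(-47830) = I*sqrt(47830)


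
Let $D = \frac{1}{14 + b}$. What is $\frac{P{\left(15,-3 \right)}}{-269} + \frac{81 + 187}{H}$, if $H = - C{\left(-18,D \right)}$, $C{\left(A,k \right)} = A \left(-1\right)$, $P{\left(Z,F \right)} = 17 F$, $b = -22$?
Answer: $- \frac{35587}{2421} \approx -14.699$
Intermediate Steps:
$D = - \frac{1}{8}$ ($D = \frac{1}{14 - 22} = \frac{1}{-8} = - \frac{1}{8} \approx -0.125$)
$C{\left(A,k \right)} = - A$
$H = -18$ ($H = - \left(-1\right) \left(-18\right) = \left(-1\right) 18 = -18$)
$\frac{P{\left(15,-3 \right)}}{-269} + \frac{81 + 187}{H} = \frac{17 \left(-3\right)}{-269} + \frac{81 + 187}{-18} = \left(-51\right) \left(- \frac{1}{269}\right) + 268 \left(- \frac{1}{18}\right) = \frac{51}{269} - \frac{134}{9} = - \frac{35587}{2421}$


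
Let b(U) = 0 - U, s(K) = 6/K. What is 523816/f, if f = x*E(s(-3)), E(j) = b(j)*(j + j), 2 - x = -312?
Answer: -65477/314 ≈ -208.53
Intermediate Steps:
x = 314 (x = 2 - 1*(-312) = 2 + 312 = 314)
b(U) = -U
E(j) = -2*j² (E(j) = (-j)*(j + j) = (-j)*(2*j) = -2*j²)
f = -2512 (f = 314*(-2*(6/(-3))²) = 314*(-2*(6*(-⅓))²) = 314*(-2*(-2)²) = 314*(-2*4) = 314*(-8) = -2512)
523816/f = 523816/(-2512) = 523816*(-1/2512) = -65477/314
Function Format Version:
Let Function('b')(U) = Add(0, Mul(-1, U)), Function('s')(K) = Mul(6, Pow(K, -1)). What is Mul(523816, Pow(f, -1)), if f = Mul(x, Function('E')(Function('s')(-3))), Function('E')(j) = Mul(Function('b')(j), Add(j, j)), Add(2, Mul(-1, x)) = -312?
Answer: Rational(-65477, 314) ≈ -208.53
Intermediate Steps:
x = 314 (x = Add(2, Mul(-1, -312)) = Add(2, 312) = 314)
Function('b')(U) = Mul(-1, U)
Function('E')(j) = Mul(-2, Pow(j, 2)) (Function('E')(j) = Mul(Mul(-1, j), Add(j, j)) = Mul(Mul(-1, j), Mul(2, j)) = Mul(-2, Pow(j, 2)))
f = -2512 (f = Mul(314, Mul(-2, Pow(Mul(6, Pow(-3, -1)), 2))) = Mul(314, Mul(-2, Pow(Mul(6, Rational(-1, 3)), 2))) = Mul(314, Mul(-2, Pow(-2, 2))) = Mul(314, Mul(-2, 4)) = Mul(314, -8) = -2512)
Mul(523816, Pow(f, -1)) = Mul(523816, Pow(-2512, -1)) = Mul(523816, Rational(-1, 2512)) = Rational(-65477, 314)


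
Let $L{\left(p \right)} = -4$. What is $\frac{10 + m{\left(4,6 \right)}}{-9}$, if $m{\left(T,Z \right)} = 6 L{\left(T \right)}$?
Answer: $\frac{14}{9} \approx 1.5556$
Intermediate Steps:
$m{\left(T,Z \right)} = -24$ ($m{\left(T,Z \right)} = 6 \left(-4\right) = -24$)
$\frac{10 + m{\left(4,6 \right)}}{-9} = \frac{10 - 24}{-9} = \left(-14\right) \left(- \frac{1}{9}\right) = \frac{14}{9}$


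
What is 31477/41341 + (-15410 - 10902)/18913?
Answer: -492439891/781882333 ≈ -0.62981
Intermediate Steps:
31477/41341 + (-15410 - 10902)/18913 = 31477*(1/41341) - 26312*1/18913 = 31477/41341 - 26312/18913 = -492439891/781882333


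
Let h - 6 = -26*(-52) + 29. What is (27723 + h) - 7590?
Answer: 21520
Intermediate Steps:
h = 1387 (h = 6 + (-26*(-52) + 29) = 6 + (1352 + 29) = 6 + 1381 = 1387)
(27723 + h) - 7590 = (27723 + 1387) - 7590 = 29110 - 7590 = 21520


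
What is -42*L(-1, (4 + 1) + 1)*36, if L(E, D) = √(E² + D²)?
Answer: -1512*√37 ≈ -9197.1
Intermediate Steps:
L(E, D) = √(D² + E²)
-42*L(-1, (4 + 1) + 1)*36 = -42*√(((4 + 1) + 1)² + (-1)²)*36 = -42*√((5 + 1)² + 1)*36 = -42*√(6² + 1)*36 = -42*√(36 + 1)*36 = -42*√37*36 = -1512*√37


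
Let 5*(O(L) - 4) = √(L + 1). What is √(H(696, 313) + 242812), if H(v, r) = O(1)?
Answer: √(6070400 + 5*√2)/5 ≈ 492.76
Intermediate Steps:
O(L) = 4 + √(1 + L)/5 (O(L) = 4 + √(L + 1)/5 = 4 + √(1 + L)/5)
H(v, r) = 4 + √2/5 (H(v, r) = 4 + √(1 + 1)/5 = 4 + √2/5)
√(H(696, 313) + 242812) = √((4 + √2/5) + 242812) = √(242816 + √2/5)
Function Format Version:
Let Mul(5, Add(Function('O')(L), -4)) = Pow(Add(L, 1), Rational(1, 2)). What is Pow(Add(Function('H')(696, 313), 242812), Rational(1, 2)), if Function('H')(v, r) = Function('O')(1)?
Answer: Mul(Rational(1, 5), Pow(Add(6070400, Mul(5, Pow(2, Rational(1, 2)))), Rational(1, 2))) ≈ 492.76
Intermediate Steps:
Function('O')(L) = Add(4, Mul(Rational(1, 5), Pow(Add(1, L), Rational(1, 2)))) (Function('O')(L) = Add(4, Mul(Rational(1, 5), Pow(Add(L, 1), Rational(1, 2)))) = Add(4, Mul(Rational(1, 5), Pow(Add(1, L), Rational(1, 2)))))
Function('H')(v, r) = Add(4, Mul(Rational(1, 5), Pow(2, Rational(1, 2)))) (Function('H')(v, r) = Add(4, Mul(Rational(1, 5), Pow(Add(1, 1), Rational(1, 2)))) = Add(4, Mul(Rational(1, 5), Pow(2, Rational(1, 2)))))
Pow(Add(Function('H')(696, 313), 242812), Rational(1, 2)) = Pow(Add(Add(4, Mul(Rational(1, 5), Pow(2, Rational(1, 2)))), 242812), Rational(1, 2)) = Pow(Add(242816, Mul(Rational(1, 5), Pow(2, Rational(1, 2)))), Rational(1, 2))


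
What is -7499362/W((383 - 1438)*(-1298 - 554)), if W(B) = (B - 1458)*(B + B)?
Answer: -17771/18079242520 ≈ -9.8295e-7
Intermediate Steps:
W(B) = 2*B*(-1458 + B) (W(B) = (-1458 + B)*(2*B) = 2*B*(-1458 + B))
-7499362/W((383 - 1438)*(-1298 - 554)) = -7499362*1/(2*(-1458 + (383 - 1438)*(-1298 - 554))*(-1298 - 554)*(383 - 1438)) = -7499362*1/(3907720*(-1458 - 1055*(-1852))) = -7499362*1/(3907720*(-1458 + 1953860)) = -7499362/(2*1953860*1952402) = -7499362/7629440343440 = -7499362*1/7629440343440 = -17771/18079242520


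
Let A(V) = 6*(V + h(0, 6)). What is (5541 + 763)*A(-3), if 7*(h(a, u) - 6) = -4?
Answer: 643008/7 ≈ 91858.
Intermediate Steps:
h(a, u) = 38/7 (h(a, u) = 6 + (⅐)*(-4) = 6 - 4/7 = 38/7)
A(V) = 228/7 + 6*V (A(V) = 6*(V + 38/7) = 6*(38/7 + V) = 228/7 + 6*V)
(5541 + 763)*A(-3) = (5541 + 763)*(228/7 + 6*(-3)) = 6304*(228/7 - 18) = 6304*(102/7) = 643008/7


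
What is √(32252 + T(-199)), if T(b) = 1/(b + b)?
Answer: 3*√567649490/398 ≈ 179.59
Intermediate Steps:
T(b) = 1/(2*b)
√(32252 + T(-199)) = √(32252 + (½)/(-199)) = √(32252 + (½)*(-1/199)) = √(32252 - 1/398) = √(12836295/398) = 3*√567649490/398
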